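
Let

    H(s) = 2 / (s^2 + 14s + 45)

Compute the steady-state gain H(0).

H(0) = 2/45 ≈ 0.04444

Set s = 0: H(0) = (2) / (45) = 2/45.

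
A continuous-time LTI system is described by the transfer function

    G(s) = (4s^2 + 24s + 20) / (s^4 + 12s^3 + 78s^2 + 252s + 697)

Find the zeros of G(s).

s = -1, -5

Set the numerator to zero: 4s^2 + 24s + 20 = 0, i.e. 4·(s^2 + 6s + 5) = 0.
Factoring: (s + 1)(s + 5) = 0.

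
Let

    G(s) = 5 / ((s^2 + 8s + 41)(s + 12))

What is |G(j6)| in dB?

Substitute s = j6: numerator = 5, denominator = -228 + j606.
|G(j6)| = |5| / |-228 + j606| = 5 / 647.47 ≈ 0.007722.
In decibels: 20·log₁₀(0.007722) ≈ -42.2 dB.

|G(j6)|_dB ≈ -42.2 dB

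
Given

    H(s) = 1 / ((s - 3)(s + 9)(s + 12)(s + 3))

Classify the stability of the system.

unstable

The poles can be read from the denominator factors: s = 3, -9, -12, -3.
Since the pole(s) at s = 3 lie in the right half-plane, the system is unstable.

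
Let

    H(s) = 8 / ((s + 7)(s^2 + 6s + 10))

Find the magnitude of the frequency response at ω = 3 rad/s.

Substitute s = j3: numerator = 8, denominator = -47 + j129.
|H(j3)| = |8| / |-47 + j129| = 8 / 137.30 ≈ 0.05827.

|H(j3)| ≈ 0.05827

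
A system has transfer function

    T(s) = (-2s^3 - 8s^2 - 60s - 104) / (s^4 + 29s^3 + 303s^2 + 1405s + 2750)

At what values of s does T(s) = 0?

s = -1 ± 5j, -2

Set the numerator to zero: -2s^3 - 8s^2 - 60s - 104 = 0, i.e. -2·(s^3 + 4s^2 + 30s + 52) = 0.
Factoring: (s^2 + 2s + 26)(s + 2) = 0.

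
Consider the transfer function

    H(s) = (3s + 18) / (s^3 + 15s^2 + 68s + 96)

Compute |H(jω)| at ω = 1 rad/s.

Substitute s = j1: numerator = 18 + j3, denominator = 81 + j67.
|H(j1)| = |18 + j3| / |81 + j67| = 18.248 / 105.12 ≈ 0.1736.

|H(j1)| ≈ 0.1736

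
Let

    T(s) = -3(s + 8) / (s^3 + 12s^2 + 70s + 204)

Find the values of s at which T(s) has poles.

The poles are the roots of the denominator s^3 + 12s^2 + 70s + 204 = 0.
Trying s = -6: the polynomial evaluates to 0, so (s + 6) is a factor.
Dividing out leaves s^2 + 6s + 34 = 0.
The quadratic formula then gives s = -3 ± 5j.

s = -3 + 5j, -3 - 5j, -6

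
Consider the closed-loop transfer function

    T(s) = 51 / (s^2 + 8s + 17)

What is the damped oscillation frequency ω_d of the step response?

ω_d = 1 rad/s

Comparing s^2 + 8s + 17 to s^2 + 2ζωₙs + ωₙ²: ωₙ = √17 ≈ 4.123 rad/s and ζ = 8/(2·√17) ≈ 0.9701.
ζωₙ = 8/2 = 4, so ω_d = ωₙ√(1−ζ²) = √(ωₙ² − (ζωₙ)²) = √(17 − 4²) = √1 = 1 rad/s.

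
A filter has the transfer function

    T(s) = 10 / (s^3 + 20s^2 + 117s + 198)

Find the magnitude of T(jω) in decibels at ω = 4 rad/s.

Substitute s = j4: numerator = 10, denominator = -122 + j404.
|T(j4)| = |10| / |-122 + j404| = 10 / 422.02 ≈ 0.02370.
In decibels: 20·log₁₀(0.02370) ≈ -32.5 dB.

|T(j4)|_dB ≈ -32.5 dB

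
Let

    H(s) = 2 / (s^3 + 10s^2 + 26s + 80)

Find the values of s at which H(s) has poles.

s = -1 ± 3j, -8

The poles are the roots of the denominator s^3 + 10s^2 + 26s + 80 = 0.
Trying s = -8: the polynomial evaluates to 0, so (s + 8) is a factor.
Dividing out leaves s^2 + 2s + 10 = 0.
The quadratic formula then gives s = -1 ± 3j.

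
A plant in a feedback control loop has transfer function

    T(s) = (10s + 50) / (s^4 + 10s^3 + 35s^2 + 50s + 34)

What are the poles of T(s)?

s = -4 ± j, -1 ± j

The poles are the roots of the denominator s^4 + 10s^3 + 35s^2 + 50s + 34 = 0.
No real roots exist; factor into two real quadratics: (s^2 + 8s + 17)(s^2 + 2s + 2) = 0.
Each quadratic gives a conjugate pair via the quadratic formula.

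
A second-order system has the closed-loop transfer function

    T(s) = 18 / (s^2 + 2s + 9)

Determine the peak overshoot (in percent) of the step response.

Comparing s^2 + 2s + 9 to s^2 + 2ζωₙs + ωₙ²: ωₙ = 3 rad/s and ζ = 2/(2·3) ≈ 0.3333.
%OS = 100·exp(−πζ/√(1−ζ²)) = 100·exp(−π·0.3333/√(1−0.3333²)) ≈ 32.9%.

%OS ≈ 32.9%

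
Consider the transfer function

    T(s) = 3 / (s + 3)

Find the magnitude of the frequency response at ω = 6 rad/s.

|T(j6)| ≈ 0.4472

Substitute s = j6: numerator = 3, denominator = 3 + j6.
|T(j6)| = |3| / |3 + j6| = 3 / 6.7082 ≈ 0.4472.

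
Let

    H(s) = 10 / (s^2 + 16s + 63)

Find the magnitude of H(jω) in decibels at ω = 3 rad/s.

Substitute s = j3: numerator = 10, denominator = 54 + j48.
|H(j3)| = |10| / |54 + j48| = 10 / 72.250 ≈ 0.1384.
In decibels: 20·log₁₀(0.1384) ≈ -17.2 dB.

|H(j3)|_dB ≈ -17.2 dB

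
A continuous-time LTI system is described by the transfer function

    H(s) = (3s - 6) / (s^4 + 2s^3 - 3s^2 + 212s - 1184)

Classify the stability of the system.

unstable

The denominator s^4 + 2s^3 - 3s^2 + 212s - 1184 factors as (s - 4)(s + 8)(s^2 - 2s + 37), giving poles at s = 4, -8, 1 + 6j, 1 - 6j.
Since the pole(s) at s = 4, 1 + 6j, 1 - 6j lie in the right half-plane, the system is unstable.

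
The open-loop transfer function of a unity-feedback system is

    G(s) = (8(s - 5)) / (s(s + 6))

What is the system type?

Type 1

The denominator has 1 factor of s at the origin (free integrator), so this is a Type 1 system.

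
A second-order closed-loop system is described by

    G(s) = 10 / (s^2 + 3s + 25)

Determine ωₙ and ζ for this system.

Compare the denominator to the standard form s^2 + 2ζωₙs + ωₙ².
ωₙ² = 25, so ωₙ = 5 rad/s.
2ζωₙ = 3, so ζ = 3/(2·5) = 0.3.
With ζ = 0.3 the response is underdamped.

ωₙ = 5 rad/s, ζ = 0.3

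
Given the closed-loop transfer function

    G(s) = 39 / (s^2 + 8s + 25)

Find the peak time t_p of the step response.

Comparing s^2 + 8s + 25 to s^2 + 2ζωₙs + ωₙ²: ωₙ = 5 rad/s and ζ = 8/(2·5) = 0.8.
ζωₙ = 8/2 = 4, so ω_d = ωₙ√(1−ζ²) = √(ωₙ² − (ζωₙ)²) = √(25 − 4²) = √9 = 3 rad/s.
t_p = π/ω_d = π/3 ≈ 1.047 s.

t_p ≈ 1.047 s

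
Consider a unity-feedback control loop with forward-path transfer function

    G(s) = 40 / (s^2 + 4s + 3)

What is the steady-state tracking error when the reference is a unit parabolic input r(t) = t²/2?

G(s) has no poles at the origin.
This is a Type 0 system; Ka = lim_{s→0} s^2·G(s) = 0, so the steady-state error for a parabola input is infinite.

e_ss = ∞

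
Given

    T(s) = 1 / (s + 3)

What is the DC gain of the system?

Set s = 0: T(0) = (1) / (3) = 1/3.

T(0) = 1/3 ≈ 0.3333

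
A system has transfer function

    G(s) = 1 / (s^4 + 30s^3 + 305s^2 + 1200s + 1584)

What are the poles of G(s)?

The poles are the roots of the denominator s^4 + 30s^3 + 305s^2 + 1200s + 1584 = 0.
Trying s = -12: the polynomial evaluates to 0, so (s + 12) is a factor.
Dividing out leaves s^3 + 18s^2 + 89s + 132 = 0.
This factors further as (s + 4)(s + 3)(s + 11) = 0.

s = -12, -4, -3, -11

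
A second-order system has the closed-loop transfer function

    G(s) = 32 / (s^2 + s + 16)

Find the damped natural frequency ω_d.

ω_d ≈ 3.969 rad/s

Comparing s^2 + s + 16 to s^2 + 2ζωₙs + ωₙ²: ωₙ = 4 rad/s and ζ = 1/(2·4) = 0.125.
ζωₙ = 1/2 = 0.5, so ω_d = ωₙ√(1−ζ²) = √(ωₙ² − (ζωₙ)²) = √(16 − 0.5²) = √15.75 ≈ 3.969 rad/s.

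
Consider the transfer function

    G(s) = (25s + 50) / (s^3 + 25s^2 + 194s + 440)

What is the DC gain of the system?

Set s = 0: G(0) = (50) / (440) = 5/44.

G(0) = 5/44 ≈ 0.1136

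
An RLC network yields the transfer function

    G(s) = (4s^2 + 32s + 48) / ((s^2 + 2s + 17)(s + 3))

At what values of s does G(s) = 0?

s = -2, -6

Set the numerator to zero: 4s^2 + 32s + 48 = 0, i.e. 4·(s^2 + 8s + 12) = 0.
Factoring: (s + 2)(s + 6) = 0.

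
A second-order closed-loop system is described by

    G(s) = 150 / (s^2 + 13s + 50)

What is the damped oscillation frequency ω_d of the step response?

ω_d ≈ 2.784 rad/s

Comparing s^2 + 13s + 50 to s^2 + 2ζωₙs + ωₙ²: ωₙ = √50 ≈ 7.071 rad/s and ζ = 13/(2·√50) ≈ 0.9192.
ζωₙ = 13/2 = 6.5, so ω_d = ωₙ√(1−ζ²) = √(ωₙ² − (ζωₙ)²) = √(50 − 6.5²) = √7.75 ≈ 2.784 rad/s.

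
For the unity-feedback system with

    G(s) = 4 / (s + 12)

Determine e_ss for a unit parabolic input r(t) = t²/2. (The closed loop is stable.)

G(s) has no poles at the origin.
This is a Type 0 system; Ka = lim_{s→0} s^2·G(s) = 0, so the steady-state error for a parabola input is infinite.

e_ss = ∞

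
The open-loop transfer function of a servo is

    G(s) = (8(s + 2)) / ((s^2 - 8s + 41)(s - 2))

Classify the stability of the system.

The poles can be read from the denominator factors: s = 4 + 5j, 4 - 5j, 2.
Since the pole(s) at s = 4 ± 5j, 2 lie in the right half-plane, the system is unstable.

unstable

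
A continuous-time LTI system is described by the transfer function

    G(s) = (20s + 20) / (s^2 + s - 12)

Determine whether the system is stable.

unstable

The denominator s^2 + s - 12 factors as (s - 3)(s + 4), giving poles at s = 3, -4.
Since the pole(s) at s = 3 lie in the right half-plane, the system is unstable.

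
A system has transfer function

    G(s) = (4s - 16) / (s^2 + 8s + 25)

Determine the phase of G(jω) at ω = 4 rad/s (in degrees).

At s = j4: numerator = -16 + j16, denominator = 9 + j32.
∠G = ∠num − ∠den = 135° − (74.291°) = 60.71°.

∠G(j4) ≈ 60.71°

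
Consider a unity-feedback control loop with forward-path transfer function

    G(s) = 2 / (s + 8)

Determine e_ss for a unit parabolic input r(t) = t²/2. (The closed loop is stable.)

G(s) has no poles at the origin.
This is a Type 0 system; Ka = lim_{s→0} s^2·G(s) = 0, so the steady-state error for a parabola input is infinite.

e_ss = ∞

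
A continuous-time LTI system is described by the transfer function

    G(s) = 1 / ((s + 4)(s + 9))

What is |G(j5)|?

Substitute s = j5: numerator = 1, denominator = 11 + j65.
|G(j5)| = |1| / |11 + j65| = 1 / 65.924 ≈ 0.01517.

|G(j5)| ≈ 0.01517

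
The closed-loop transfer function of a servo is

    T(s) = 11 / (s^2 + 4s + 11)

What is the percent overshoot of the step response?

Comparing s^2 + 4s + 11 to s^2 + 2ζωₙs + ωₙ²: ωₙ = √11 ≈ 3.317 rad/s and ζ = 4/(2·√11) ≈ 0.6030.
%OS = 100·exp(−πζ/√(1−ζ²)) = 100·exp(−π·0.6030/√(1−0.6030²)) ≈ 9.30%.

%OS ≈ 9.30%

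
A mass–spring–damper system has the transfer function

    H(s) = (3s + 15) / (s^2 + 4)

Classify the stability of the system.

The denominator s^2 + 4 factors as (s^2 + 4), giving poles at s = 2j, -2j.
Since the simple pole(s) at s = ±2j lie on the jω-axis with none in the right half-plane, the system is marginally stable.

marginally stable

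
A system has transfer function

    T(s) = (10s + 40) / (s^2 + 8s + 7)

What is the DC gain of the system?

Set s = 0: T(0) = (40) / (7) = 40/7.

T(0) = 40/7 ≈ 5.714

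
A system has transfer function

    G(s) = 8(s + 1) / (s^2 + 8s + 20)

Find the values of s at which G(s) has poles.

s = -4 ± 2j

The poles are the roots of the denominator s^2 + 8s + 20 = 0.
Using the quadratic formula: s = (-8 ± √(-16))/2 = -4 ± 2j.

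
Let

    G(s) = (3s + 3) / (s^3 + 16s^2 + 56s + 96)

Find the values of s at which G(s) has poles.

s = -2 ± 2j, -12

The poles are the roots of the denominator s^3 + 16s^2 + 56s + 96 = 0.
Trying s = -12: the polynomial evaluates to 0, so (s + 12) is a factor.
Dividing out leaves s^2 + 4s + 8 = 0.
The quadratic formula then gives s = -2 ± 2j.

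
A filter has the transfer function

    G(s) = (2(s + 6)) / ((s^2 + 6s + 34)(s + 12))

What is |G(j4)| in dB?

Substitute s = j4: numerator = 12 + j8, denominator = 120 + j360.
|G(j4)| = |12 + j8| / |120 + j360| = 14.422 / 379.47 ≈ 0.03801.
In decibels: 20·log₁₀(0.03801) ≈ -28.4 dB.

|G(j4)|_dB ≈ -28.4 dB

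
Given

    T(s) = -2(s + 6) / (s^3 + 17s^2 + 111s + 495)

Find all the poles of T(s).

The poles are the roots of the denominator s^3 + 17s^2 + 111s + 495 = 0.
Trying s = -11: the polynomial evaluates to 0, so (s + 11) is a factor.
Dividing out leaves s^2 + 6s + 45 = 0.
The quadratic formula then gives s = -3 ± 6j.

s = -11, -3 ± 6j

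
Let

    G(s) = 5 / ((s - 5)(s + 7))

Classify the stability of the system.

unstable

The poles can be read from the denominator factors: s = 5, -7.
Since the pole(s) at s = 5 lie in the right half-plane, the system is unstable.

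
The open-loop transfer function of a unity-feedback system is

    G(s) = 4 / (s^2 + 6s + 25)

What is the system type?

Type 0

The denominator has no factor of s at the origin — no free integrator — so this is a Type 0 system.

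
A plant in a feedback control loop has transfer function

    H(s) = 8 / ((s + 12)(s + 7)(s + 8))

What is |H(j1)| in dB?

|H(j1)|_dB ≈ -38.7 dB

Substitute s = j1: numerator = 8, denominator = 645 + j235.
|H(j1)| = |8| / |645 + j235| = 8 / 686.48 ≈ 0.01165.
In decibels: 20·log₁₀(0.01165) ≈ -38.7 dB.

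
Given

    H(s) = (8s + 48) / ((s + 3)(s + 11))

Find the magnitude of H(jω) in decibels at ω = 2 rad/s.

Substitute s = j2: numerator = 48 + j16, denominator = 29 + j28.
|H(j2)| = |48 + j16| / |29 + j28| = 50.596 / 40.311 ≈ 1.255.
In decibels: 20·log₁₀(1.255) ≈ 1.97 dB.

|H(j2)|_dB ≈ 1.97 dB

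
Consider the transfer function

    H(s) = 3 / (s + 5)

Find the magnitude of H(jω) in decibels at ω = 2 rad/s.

|H(j2)|_dB ≈ -5.08 dB

Substitute s = j2: numerator = 3, denominator = 5 + j2.
|H(j2)| = |3| / |5 + j2| = 3 / 5.3852 ≈ 0.5571.
In decibels: 20·log₁₀(0.5571) ≈ -5.08 dB.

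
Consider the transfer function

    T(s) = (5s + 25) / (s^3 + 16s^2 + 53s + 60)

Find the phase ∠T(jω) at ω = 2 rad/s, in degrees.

At s = j2: numerator = 25 + j10, denominator = -4 + j98.
∠T = ∠num − ∠den = 21.801° − (92.337°) = -70.54°.

∠T(j2) ≈ -70.54°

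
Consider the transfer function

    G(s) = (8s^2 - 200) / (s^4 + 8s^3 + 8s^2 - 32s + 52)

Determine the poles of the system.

The poles are the roots of the denominator s^4 + 8s^3 + 8s^2 - 32s + 52 = 0.
No real roots exist; factor into two real quadratics: (s^2 - 2s + 2)(s^2 + 10s + 26) = 0.
Each quadratic gives a conjugate pair via the quadratic formula.

s = 1 + j, 1 - j, -5 + j, -5 - j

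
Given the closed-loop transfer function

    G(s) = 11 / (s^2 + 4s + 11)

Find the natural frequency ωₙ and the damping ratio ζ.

Compare the denominator to the standard form s^2 + 2ζωₙs + ωₙ².
ωₙ² = 11, so ωₙ = √11 ≈ 3.317 rad/s.
2ζωₙ = 4, so ζ = 4/(2·√11) ≈ 0.6030.

ωₙ ≈ 3.317 rad/s, ζ ≈ 0.6030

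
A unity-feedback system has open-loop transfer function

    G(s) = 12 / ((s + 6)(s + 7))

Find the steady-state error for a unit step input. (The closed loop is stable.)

G(s) has no poles at the origin.
This is a Type 0 system. Kp = lim_{s→0} G(s) = 12/42 = 2/7.
e_ss = 1/(1 + Kp) = 1/(1 + 2/7) = 7/9 ≈ 0.7778.

e_ss = 0.7778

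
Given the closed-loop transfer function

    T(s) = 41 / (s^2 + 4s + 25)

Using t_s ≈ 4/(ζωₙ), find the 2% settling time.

t_s ≈ 2 s

Comparing s^2 + 4s + 25 to s^2 + 2ζωₙs + ωₙ²: ωₙ = 5 rad/s and ζ = 4/(2·5) = 0.4.
ζωₙ = 4/2 = 2, so t_s ≈ 4/(ζωₙ) = 4/2 = 2 s.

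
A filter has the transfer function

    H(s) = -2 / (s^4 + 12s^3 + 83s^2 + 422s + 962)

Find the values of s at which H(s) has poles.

The poles are the roots of the denominator s^4 + 12s^3 + 83s^2 + 422s + 962 = 0.
No real roots exist; factor into two real quadratics: (s^2 + 2s + 37)(s^2 + 10s + 26) = 0.
Each quadratic gives a conjugate pair via the quadratic formula.

s = -1 ± 6j, -5 ± j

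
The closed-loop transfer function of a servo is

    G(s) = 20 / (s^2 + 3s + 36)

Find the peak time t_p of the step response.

Comparing s^2 + 3s + 36 to s^2 + 2ζωₙs + ωₙ²: ωₙ = 6 rad/s and ζ = 3/(2·6) = 0.25.
ζωₙ = 3/2 = 1.5, so ω_d = ωₙ√(1−ζ²) = √(ωₙ² − (ζωₙ)²) = √(36 − 1.5²) = √33.75 ≈ 5.809 rad/s.
t_p = π/ω_d = π/5.809 ≈ 0.5408 s.

t_p ≈ 0.5408 s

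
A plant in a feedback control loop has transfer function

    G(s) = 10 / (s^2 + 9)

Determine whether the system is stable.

marginally stable

The denominator s^2 + 9 factors as (s^2 + 9), giving poles at s = ±3j.
Since the simple pole(s) at s = ±3j lie on the jω-axis with none in the right half-plane, the system is marginally stable.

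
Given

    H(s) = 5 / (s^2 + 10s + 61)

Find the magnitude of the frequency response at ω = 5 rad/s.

Substitute s = j5: numerator = 5, denominator = 36 + j50.
|H(j5)| = |5| / |36 + j50| = 5 / 61.612 ≈ 0.08115.

|H(j5)| ≈ 0.08115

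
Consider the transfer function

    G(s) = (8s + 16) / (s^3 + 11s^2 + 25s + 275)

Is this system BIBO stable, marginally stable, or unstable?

marginally stable

The denominator s^3 + 11s^2 + 25s + 275 factors as (s^2 + 25)(s + 11), giving poles at s = ±5j, -11.
Since the simple pole(s) at s = 5j, -5j lie on the jω-axis with none in the right half-plane, the system is marginally stable.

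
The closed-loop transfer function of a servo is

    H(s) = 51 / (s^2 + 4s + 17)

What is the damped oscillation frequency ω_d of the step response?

Comparing s^2 + 4s + 17 to s^2 + 2ζωₙs + ωₙ²: ωₙ = √17 ≈ 4.123 rad/s and ζ = 4/(2·√17) ≈ 0.4851.
ζωₙ = 4/2 = 2, so ω_d = ωₙ√(1−ζ²) = √(ωₙ² − (ζωₙ)²) = √(17 − 2²) = √13 ≈ 3.606 rad/s.

ω_d ≈ 3.606 rad/s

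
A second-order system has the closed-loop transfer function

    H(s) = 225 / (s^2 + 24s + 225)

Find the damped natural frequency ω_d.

Comparing s^2 + 24s + 225 to s^2 + 2ζωₙs + ωₙ²: ωₙ = 15 rad/s and ζ = 24/(2·15) = 0.8.
ζωₙ = 24/2 = 12, so ω_d = ωₙ√(1−ζ²) = √(ωₙ² − (ζωₙ)²) = √(225 − 12²) = √81 = 9 rad/s.

ω_d = 9 rad/s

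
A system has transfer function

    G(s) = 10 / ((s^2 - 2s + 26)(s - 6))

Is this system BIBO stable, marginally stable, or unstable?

The poles can be read from the denominator factors: s = 1 ± 5j, 6.
Since the pole(s) at s = 1 ± 5j, 6 lie in the right half-plane, the system is unstable.

unstable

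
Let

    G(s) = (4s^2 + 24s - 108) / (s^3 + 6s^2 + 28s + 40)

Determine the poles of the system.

The poles are the roots of the denominator s^3 + 6s^2 + 28s + 40 = 0.
Trying s = -2: the polynomial evaluates to 0, so (s + 2) is a factor.
Dividing out leaves s^2 + 4s + 20 = 0.
The quadratic formula then gives s = -2 ± 4j.

s = -2 + 4j, -2 - 4j, -2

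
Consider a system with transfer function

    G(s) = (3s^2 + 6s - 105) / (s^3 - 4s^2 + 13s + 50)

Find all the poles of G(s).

s = 3 ± 4j, -2

The poles are the roots of the denominator s^3 - 4s^2 + 13s + 50 = 0.
Trying s = -2: the polynomial evaluates to 0, so (s + 2) is a factor.
Dividing out leaves s^2 - 6s + 25 = 0.
The quadratic formula then gives s = 3 ± 4j.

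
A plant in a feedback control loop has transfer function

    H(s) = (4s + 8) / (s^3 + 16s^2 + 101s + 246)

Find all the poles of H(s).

s = -5 ± 4j, -6

The poles are the roots of the denominator s^3 + 16s^2 + 101s + 246 = 0.
Trying s = -6: the polynomial evaluates to 0, so (s + 6) is a factor.
Dividing out leaves s^2 + 10s + 41 = 0.
The quadratic formula then gives s = -5 ± 4j.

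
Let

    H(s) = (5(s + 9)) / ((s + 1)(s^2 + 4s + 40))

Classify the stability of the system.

stable

The poles can be read from the denominator factors: s = -1, -2 ± 6j.
Since all poles lie strictly in the left half-plane, the system is stable.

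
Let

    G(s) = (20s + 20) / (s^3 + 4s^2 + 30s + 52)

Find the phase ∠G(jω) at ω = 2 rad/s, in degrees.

At s = j2: numerator = 20 + j40, denominator = 36 + j52.
∠G = ∠num − ∠den = 63.435° − (55.305°) = 8.130°.

∠G(j2) ≈ 8.130°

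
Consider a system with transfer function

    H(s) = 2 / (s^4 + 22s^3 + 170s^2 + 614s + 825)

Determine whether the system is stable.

The denominator s^4 + 22s^3 + 170s^2 + 614s + 825 factors as (s^2 + 8s + 25)(s + 3)(s + 11), giving poles at s = -4 ± 3j, -3, -11.
Since all poles lie strictly in the left half-plane, the system is stable.

stable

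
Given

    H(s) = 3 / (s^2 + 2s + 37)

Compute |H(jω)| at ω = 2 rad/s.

|H(j2)| ≈ 0.09025

Substitute s = j2: numerator = 3, denominator = 33 + j4.
|H(j2)| = |3| / |33 + j4| = 3 / 33.242 ≈ 0.09025.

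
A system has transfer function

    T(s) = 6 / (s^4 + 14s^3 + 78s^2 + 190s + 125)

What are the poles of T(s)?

s = -5, -4 ± 3j, -1

The poles are the roots of the denominator s^4 + 14s^3 + 78s^2 + 190s + 125 = 0.
Trying s = -5: the polynomial evaluates to 0, so (s + 5) is a factor.
Dividing out leaves s^3 + 9s^2 + 33s + 25 = 0.
This factors further as (s^2 + 8s + 25)(s + 1) = 0.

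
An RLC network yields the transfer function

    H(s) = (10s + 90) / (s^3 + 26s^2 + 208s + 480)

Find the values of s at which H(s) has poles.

s = -4, -12, -10

The poles are the roots of the denominator s^3 + 26s^2 + 208s + 480 = 0.
Trying s = -4: the polynomial evaluates to 0, so (s + 4) is a factor.
Dividing out leaves s^2 + 22s + 120 = 0.
Factoring the quadratic: (s + 12)(s + 10) = 0.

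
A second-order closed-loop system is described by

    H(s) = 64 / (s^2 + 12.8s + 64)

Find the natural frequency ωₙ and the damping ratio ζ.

Compare the denominator to the standard form s^2 + 2ζωₙs + ωₙ².
ωₙ² = 64, so ωₙ = 8 rad/s.
2ζωₙ = 12.8, so ζ = 12.8/(2·8) = 0.8.
With ζ = 0.8 the response is underdamped.

ωₙ = 8 rad/s, ζ = 0.8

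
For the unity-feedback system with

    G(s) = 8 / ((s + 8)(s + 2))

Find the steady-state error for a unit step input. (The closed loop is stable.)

G(s) has no poles at the origin.
This is a Type 0 system. Kp = lim_{s→0} G(s) = 8/16 = 1/2.
e_ss = 1/(1 + Kp) = 1/(1 + 1/2) = 2/3 ≈ 0.6667.

e_ss = 0.6667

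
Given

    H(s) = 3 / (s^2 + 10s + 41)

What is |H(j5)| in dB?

Substitute s = j5: numerator = 3, denominator = 16 + j50.
|H(j5)| = |3| / |16 + j50| = 3 / 52.498 ≈ 0.05715.
In decibels: 20·log₁₀(0.05715) ≈ -24.9 dB.

|H(j5)|_dB ≈ -24.9 dB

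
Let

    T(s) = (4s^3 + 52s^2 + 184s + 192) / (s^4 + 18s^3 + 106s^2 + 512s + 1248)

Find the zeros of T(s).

Set the numerator to zero: 4s^3 + 52s^2 + 184s + 192 = 0, i.e. 4·(s^3 + 13s^2 + 46s + 48) = 0.
Factoring: (s + 3)(s + 2)(s + 8) = 0.

s = -3, -2, -8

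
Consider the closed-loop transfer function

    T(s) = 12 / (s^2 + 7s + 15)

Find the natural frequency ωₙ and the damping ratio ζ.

ωₙ ≈ 3.873 rad/s, ζ ≈ 0.9037

Compare the denominator to the standard form s^2 + 2ζωₙs + ωₙ².
ωₙ² = 15, so ωₙ = √15 ≈ 3.873 rad/s.
2ζωₙ = 7, so ζ = 7/(2·√15) ≈ 0.9037.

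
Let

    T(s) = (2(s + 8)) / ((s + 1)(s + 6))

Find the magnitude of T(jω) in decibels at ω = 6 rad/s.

Substitute s = j6: numerator = 16 + j12, denominator = -30 + j42.
|T(j6)| = |16 + j12| / |-30 + j42| = 20 / 51.614 ≈ 0.3875.
In decibels: 20·log₁₀(0.3875) ≈ -8.23 dB.

|T(j6)|_dB ≈ -8.23 dB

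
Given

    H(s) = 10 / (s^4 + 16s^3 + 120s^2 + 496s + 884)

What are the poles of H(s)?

The poles are the roots of the denominator s^4 + 16s^3 + 120s^2 + 496s + 884 = 0.
No real roots exist; factor into two real quadratics: (s^2 + 6s + 34)(s^2 + 10s + 26) = 0.
Each quadratic gives a conjugate pair via the quadratic formula.

s = -3 ± 5j, -5 ± j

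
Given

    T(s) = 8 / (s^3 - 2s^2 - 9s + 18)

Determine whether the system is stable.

The denominator s^3 - 2s^2 - 9s + 18 factors as (s - 2)(s - 3)(s + 3), giving poles at s = 2, 3, -3.
Since the pole(s) at s = 2, 3 lie in the right half-plane, the system is unstable.

unstable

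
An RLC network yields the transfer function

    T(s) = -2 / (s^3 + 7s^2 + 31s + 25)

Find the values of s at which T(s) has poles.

The poles are the roots of the denominator s^3 + 7s^2 + 31s + 25 = 0.
Trying s = -1: the polynomial evaluates to 0, so (s + 1) is a factor.
Dividing out leaves s^2 + 6s + 25 = 0.
The quadratic formula then gives s = -3 ± 4j.

s = -3 ± 4j, -1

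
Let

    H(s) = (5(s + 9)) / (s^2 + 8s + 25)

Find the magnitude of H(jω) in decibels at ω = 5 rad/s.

Substitute s = j5: numerator = 45 + j25, denominator = j40.
|H(j5)| = |45 + j25| / |j40| = 51.478 / 40 ≈ 1.287.
In decibels: 20·log₁₀(1.287) ≈ 2.19 dB.

|H(j5)|_dB ≈ 2.19 dB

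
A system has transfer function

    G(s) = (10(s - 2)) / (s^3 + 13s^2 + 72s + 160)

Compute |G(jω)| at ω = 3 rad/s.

Substitute s = j3: numerator = -20 + j30, denominator = 43 + j189.
|G(j3)| = |-20 + j30| / |43 + j189| = 36.056 / 193.83 ≈ 0.1860.

|G(j3)| ≈ 0.1860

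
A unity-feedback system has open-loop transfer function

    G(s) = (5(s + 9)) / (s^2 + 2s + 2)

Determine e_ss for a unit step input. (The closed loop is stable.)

G(s) has no poles at the origin.
This is a Type 0 system. Kp = lim_{s→0} G(s) = 45/2.
e_ss = 1/(1 + Kp) = 1/(1 + 45/2) = 2/47 ≈ 0.04255.

e_ss = 0.04255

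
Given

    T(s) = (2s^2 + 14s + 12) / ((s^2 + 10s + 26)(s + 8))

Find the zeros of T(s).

s = -6, -1

Set the numerator to zero: 2s^2 + 14s + 12 = 0, i.e. 2·(s^2 + 7s + 6) = 0.
Factoring: (s + 6)(s + 1) = 0.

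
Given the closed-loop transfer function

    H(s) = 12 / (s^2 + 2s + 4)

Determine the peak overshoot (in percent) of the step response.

%OS ≈ 16.3%

Comparing s^2 + 2s + 4 to s^2 + 2ζωₙs + ωₙ²: ωₙ = 2 rad/s and ζ = 2/(2·2) = 0.5.
%OS = 100·exp(−πζ/√(1−ζ²)) = 100·exp(−π·0.5/√(1−0.5²)) ≈ 16.3%.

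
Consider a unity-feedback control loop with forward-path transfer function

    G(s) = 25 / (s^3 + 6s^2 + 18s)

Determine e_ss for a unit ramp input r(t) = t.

e_ss = 0.7200

G(s) has one pole at the origin.
This is a Type 1 system. Kv = lim_{s→0} s·G(s) = 25/18.
e_ss = 1/Kv = 1/(25/18) = 18/25 ≈ 0.7200.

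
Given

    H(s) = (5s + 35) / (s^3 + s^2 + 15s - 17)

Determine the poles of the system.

The poles are the roots of the denominator s^3 + s^2 + 15s - 17 = 0.
Trying s = 1: the polynomial evaluates to 0, so (s - 1) is a factor.
Dividing out leaves s^2 + 2s + 17 = 0.
The quadratic formula then gives s = -1 ± 4j.

s = -1 + 4j, -1 - 4j, 1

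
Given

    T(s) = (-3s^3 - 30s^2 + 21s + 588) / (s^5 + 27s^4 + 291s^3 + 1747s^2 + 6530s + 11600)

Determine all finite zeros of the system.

Set the numerator to zero: -3s^3 - 30s^2 + 21s + 588 = 0, i.e. -3·(s^3 + 10s^2 - 7s - 196) = 0.
Factoring: (s + 7)^2(s - 4) = 0.

s = -7, -7, 4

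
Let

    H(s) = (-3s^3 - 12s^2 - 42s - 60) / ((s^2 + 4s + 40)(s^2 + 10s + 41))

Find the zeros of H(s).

s = -2, -1 ± 3j

Set the numerator to zero: -3s^3 - 12s^2 - 42s - 60 = 0, i.e. -3·(s^3 + 4s^2 + 14s + 20) = 0.
Factoring: (s + 2)(s^2 + 2s + 10) = 0.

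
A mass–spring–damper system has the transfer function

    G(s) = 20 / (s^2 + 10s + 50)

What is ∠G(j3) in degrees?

∠G(j3) ≈ -36.19°

At s = j3: numerator = 20, denominator = 41 + j30.
∠G = ∠num − ∠den = 0° − (36.193°) = -36.19°.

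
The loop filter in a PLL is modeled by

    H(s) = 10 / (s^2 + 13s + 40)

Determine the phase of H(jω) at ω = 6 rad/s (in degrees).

∠H(j6) ≈ -87.06°

At s = j6: numerator = 10, denominator = 4 + j78.
∠H = ∠num − ∠den = 0° − (87.064°) = -87.06°.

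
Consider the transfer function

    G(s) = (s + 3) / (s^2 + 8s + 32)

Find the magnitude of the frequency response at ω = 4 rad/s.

Substitute s = j4: numerator = 3 + j4, denominator = 16 + j32.
|G(j4)| = |3 + j4| / |16 + j32| = 5 / 35.777 ≈ 0.1398.

|G(j4)| ≈ 0.1398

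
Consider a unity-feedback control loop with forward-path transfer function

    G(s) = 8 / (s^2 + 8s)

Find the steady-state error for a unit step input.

e_ss = 0

G(s) has one pole at the origin.
This is a Type 1 system; for a step input the steady-state error is zero.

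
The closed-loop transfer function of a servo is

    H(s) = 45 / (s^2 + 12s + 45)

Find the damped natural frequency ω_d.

Comparing s^2 + 12s + 45 to s^2 + 2ζωₙs + ωₙ²: ωₙ = √45 ≈ 6.708 rad/s and ζ = 12/(2·√45) ≈ 0.8944.
ζωₙ = 12/2 = 6, so ω_d = ωₙ√(1−ζ²) = √(ωₙ² − (ζωₙ)²) = √(45 − 6²) = √9 = 3 rad/s.

ω_d = 3 rad/s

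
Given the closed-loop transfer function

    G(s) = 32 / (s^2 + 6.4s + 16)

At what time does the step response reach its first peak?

t_p ≈ 1.309 s

Comparing s^2 + 6.4s + 16 to s^2 + 2ζωₙs + ωₙ²: ωₙ = 4 rad/s and ζ = 6.4/(2·4) = 0.8.
ζωₙ = 6.4/2 = 3.2, so ω_d = ωₙ√(1−ζ²) = √(ωₙ² − (ζωₙ)²) = √(16 − 3.2²) = √5.76 = 2.400 rad/s.
t_p = π/ω_d = π/2.400 ≈ 1.309 s.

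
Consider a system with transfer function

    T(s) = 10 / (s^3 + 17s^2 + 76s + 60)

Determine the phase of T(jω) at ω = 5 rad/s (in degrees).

∠T(j5) ≈ -145.1°

At s = j5: numerator = 10, denominator = -365 + j255.
∠T = ∠num − ∠den = 0° − (145.06°) = -145.1°.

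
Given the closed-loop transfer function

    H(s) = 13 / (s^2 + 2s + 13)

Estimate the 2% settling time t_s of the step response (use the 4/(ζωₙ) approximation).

Comparing s^2 + 2s + 13 to s^2 + 2ζωₙs + ωₙ²: ωₙ = √13 ≈ 3.606 rad/s and ζ = 2/(2·√13) ≈ 0.2774.
ζωₙ = 2/2 = 1, so t_s ≈ 4/(ζωₙ) = 4/1 = 4 s.

t_s ≈ 4 s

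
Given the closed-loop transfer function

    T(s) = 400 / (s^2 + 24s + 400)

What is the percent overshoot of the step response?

%OS ≈ 9.48%

Comparing s^2 + 24s + 400 to s^2 + 2ζωₙs + ωₙ²: ωₙ = 20 rad/s and ζ = 24/(2·20) = 0.6.
%OS = 100·exp(−πζ/√(1−ζ²)) = 100·exp(−π·0.6/√(1−0.6²)) ≈ 9.48%.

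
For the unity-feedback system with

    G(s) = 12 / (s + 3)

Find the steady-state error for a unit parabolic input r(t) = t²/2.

G(s) has no poles at the origin.
This is a Type 0 system; Ka = lim_{s→0} s^2·G(s) = 0, so the steady-state error for a parabola input is infinite.

e_ss = ∞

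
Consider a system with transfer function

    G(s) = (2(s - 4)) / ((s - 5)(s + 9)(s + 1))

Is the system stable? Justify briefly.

The poles can be read from the denominator factors: s = 5, -9, -1.
Since the pole(s) at s = 5 lie in the right half-plane, the system is unstable.

unstable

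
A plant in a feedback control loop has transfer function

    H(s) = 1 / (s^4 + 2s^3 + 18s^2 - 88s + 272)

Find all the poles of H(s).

The poles are the roots of the denominator s^4 + 2s^3 + 18s^2 - 88s + 272 = 0.
No real roots exist; factor into two real quadratics: (s^2 - 4s + 8)(s^2 + 6s + 34) = 0.
Each quadratic gives a conjugate pair via the quadratic formula.

s = 2 ± 2j, -3 ± 5j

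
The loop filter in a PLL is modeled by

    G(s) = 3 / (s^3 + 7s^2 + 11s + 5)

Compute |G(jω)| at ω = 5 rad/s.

|G(j5)| ≈ 0.01632

Substitute s = j5: numerator = 3, denominator = -170 - j70.
|G(j5)| = |3| / |-170 - j70| = 3 / 183.85 ≈ 0.01632.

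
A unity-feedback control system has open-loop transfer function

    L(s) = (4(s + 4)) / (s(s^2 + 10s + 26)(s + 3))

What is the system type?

Type 1

The denominator has 1 factor of s at the origin (free integrator), so this is a Type 1 system.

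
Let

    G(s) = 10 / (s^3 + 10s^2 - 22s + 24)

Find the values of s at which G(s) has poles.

s = 1 ± j, -12

The poles are the roots of the denominator s^3 + 10s^2 - 22s + 24 = 0.
Trying s = -12: the polynomial evaluates to 0, so (s + 12) is a factor.
Dividing out leaves s^2 - 2s + 2 = 0.
The quadratic formula then gives s = 1 ± 1j.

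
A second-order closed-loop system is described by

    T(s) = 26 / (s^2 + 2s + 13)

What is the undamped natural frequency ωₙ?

Compare the denominator to the standard form s^2 + 2ζωₙs + ωₙ².
ωₙ² = 13, so ωₙ = √13 ≈ 3.606 rad/s.

ωₙ ≈ 3.606 rad/s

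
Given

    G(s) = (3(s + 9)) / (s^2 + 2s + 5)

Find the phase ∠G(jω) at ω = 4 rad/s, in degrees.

∠G(j4) ≈ -120.0°

At s = j4: numerator = 27 + j12, denominator = -11 + j8.
∠G = ∠num − ∠den = 23.962° − (143.97°) = -120.0°.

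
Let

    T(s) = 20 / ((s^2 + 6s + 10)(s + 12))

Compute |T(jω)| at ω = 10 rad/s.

|T(j10)| ≈ 0.01184

Substitute s = j10: numerator = 20, denominator = -1680 - j180.
|T(j10)| = |20| / |-1680 - j180| = 20 / 1689.6 ≈ 0.01184.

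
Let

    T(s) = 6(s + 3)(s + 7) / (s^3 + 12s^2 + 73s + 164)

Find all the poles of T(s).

s = -4 ± 5j, -4

The poles are the roots of the denominator s^3 + 12s^2 + 73s + 164 = 0.
Trying s = -4: the polynomial evaluates to 0, so (s + 4) is a factor.
Dividing out leaves s^2 + 8s + 41 = 0.
The quadratic formula then gives s = -4 ± 5j.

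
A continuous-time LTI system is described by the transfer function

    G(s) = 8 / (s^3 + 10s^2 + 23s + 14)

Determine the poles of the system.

s = -2, -7, -1

The poles are the roots of the denominator s^3 + 10s^2 + 23s + 14 = 0.
Trying s = -2: the polynomial evaluates to 0, so (s + 2) is a factor.
Dividing out leaves s^2 + 8s + 7 = 0.
Factoring the quadratic: (s + 7)(s + 1) = 0.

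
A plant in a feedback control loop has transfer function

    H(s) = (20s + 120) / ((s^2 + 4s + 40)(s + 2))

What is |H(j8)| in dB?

|H(j8)|_dB ≈ -4.35 dB

Substitute s = j8: numerator = 120 + j160, denominator = -304 - j128.
|H(j8)| = |120 + j160| / |-304 - j128| = 200 / 329.85 ≈ 0.6063.
In decibels: 20·log₁₀(0.6063) ≈ -4.35 dB.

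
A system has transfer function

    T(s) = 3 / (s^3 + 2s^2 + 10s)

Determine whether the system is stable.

The denominator s^3 + 2s^2 + 10s factors as s(s^2 + 2s + 10), giving poles at s = 0, -1 ± 3j.
Since the simple pole(s) at s = 0 lie on the jω-axis with none in the right half-plane, the system is marginally stable.

marginally stable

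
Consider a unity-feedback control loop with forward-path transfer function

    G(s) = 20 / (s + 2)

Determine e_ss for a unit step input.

G(s) has no poles at the origin.
This is a Type 0 system. Kp = lim_{s→0} G(s) = 20/2 = 10.
e_ss = 1/(1 + Kp) = 1/(1 + 10) = 1/11 ≈ 0.09091.

e_ss = 0.09091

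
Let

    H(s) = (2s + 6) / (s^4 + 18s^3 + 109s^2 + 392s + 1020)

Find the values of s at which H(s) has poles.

The poles are the roots of the denominator s^4 + 18s^3 + 109s^2 + 392s + 1020 = 0.
Trying s = -10: the polynomial evaluates to 0, so (s + 10) is a factor.
Dividing out leaves s^3 + 8s^2 + 29s + 102 = 0.
This factors further as (s^2 + 2s + 17)(s + 6) = 0.

s = -1 + 4j, -1 - 4j, -10, -6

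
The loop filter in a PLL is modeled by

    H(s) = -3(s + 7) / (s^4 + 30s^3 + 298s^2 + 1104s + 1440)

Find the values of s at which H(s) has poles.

The poles are the roots of the denominator s^4 + 30s^3 + 298s^2 + 1104s + 1440 = 0.
Trying s = -12: the polynomial evaluates to 0, so (s + 12) is a factor.
Dividing out leaves s^3 + 18s^2 + 82s + 120 = 0.
This factors further as (s^2 + 6s + 10)(s + 12) = 0.

s = -3 ± j, -12, -12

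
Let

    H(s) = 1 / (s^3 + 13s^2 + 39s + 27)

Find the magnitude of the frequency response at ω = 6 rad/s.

Substitute s = j6: numerator = 1, denominator = -441 + j18.
|H(j6)| = |1| / |-441 + j18| = 1 / 441.37 ≈ 0.002266.

|H(j6)| ≈ 0.002266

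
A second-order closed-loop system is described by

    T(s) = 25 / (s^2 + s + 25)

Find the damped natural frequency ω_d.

Comparing s^2 + s + 25 to s^2 + 2ζωₙs + ωₙ²: ωₙ = 5 rad/s and ζ = 1/(2·5) = 0.1.
ζωₙ = 1/2 = 0.5, so ω_d = ωₙ√(1−ζ²) = √(ωₙ² − (ζωₙ)²) = √(25 − 0.5²) = √24.75 ≈ 4.975 rad/s.

ω_d ≈ 4.975 rad/s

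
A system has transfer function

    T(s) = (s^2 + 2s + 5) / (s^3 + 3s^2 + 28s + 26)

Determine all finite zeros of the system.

s = -1 + 2j, -1 - 2j

Set the numerator to zero: s^2 + 2s + 5 = 0.
Factoring: (s^2 + 2s + 5) = 0.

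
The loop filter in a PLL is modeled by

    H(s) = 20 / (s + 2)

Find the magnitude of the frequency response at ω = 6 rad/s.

|H(j6)| ≈ 3.162

Substitute s = j6: numerator = 20, denominator = 2 + j6.
|H(j6)| = |20| / |2 + j6| = 20 / 6.3246 ≈ 3.162.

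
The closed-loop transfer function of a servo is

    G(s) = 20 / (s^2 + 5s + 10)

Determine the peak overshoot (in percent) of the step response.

Comparing s^2 + 5s + 10 to s^2 + 2ζωₙs + ωₙ²: ωₙ = √10 ≈ 3.162 rad/s and ζ = 5/(2·√10) ≈ 0.7906.
%OS = 100·exp(−πζ/√(1−ζ²)) = 100·exp(−π·0.7906/√(1−0.7906²)) ≈ 1.73%.

%OS ≈ 1.73%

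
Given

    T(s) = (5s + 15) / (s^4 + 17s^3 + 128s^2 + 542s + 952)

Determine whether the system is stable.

The denominator s^4 + 17s^3 + 128s^2 + 542s + 952 factors as (s + 4)(s + 7)(s^2 + 6s + 34), giving poles at s = -4, -7, -3 ± 5j.
Since all poles lie strictly in the left half-plane, the system is stable.

stable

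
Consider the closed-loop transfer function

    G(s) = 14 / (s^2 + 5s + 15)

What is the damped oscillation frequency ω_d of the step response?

ω_d ≈ 2.958 rad/s

Comparing s^2 + 5s + 15 to s^2 + 2ζωₙs + ωₙ²: ωₙ = √15 ≈ 3.873 rad/s and ζ = 5/(2·√15) ≈ 0.6455.
ζωₙ = 5/2 = 2.5, so ω_d = ωₙ√(1−ζ²) = √(ωₙ² − (ζωₙ)²) = √(15 − 2.5²) = √8.75 ≈ 2.958 rad/s.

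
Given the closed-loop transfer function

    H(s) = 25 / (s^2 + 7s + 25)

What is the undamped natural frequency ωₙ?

ωₙ = 5 rad/s

Compare the denominator to the standard form s^2 + 2ζωₙs + ωₙ².
ωₙ² = 25, so ωₙ = 5 rad/s.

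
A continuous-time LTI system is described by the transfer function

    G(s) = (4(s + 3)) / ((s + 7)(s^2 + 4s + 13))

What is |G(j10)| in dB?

Substitute s = j10: numerator = 12 + j40, denominator = -1009 - j590.
|G(j10)| = |12 + j40| / |-1009 - j590| = 41.761 / 1168.8 ≈ 0.03573.
In decibels: 20·log₁₀(0.03573) ≈ -28.9 dB.

|G(j10)|_dB ≈ -28.9 dB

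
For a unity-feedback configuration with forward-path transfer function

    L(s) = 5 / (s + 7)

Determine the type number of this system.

The denominator has no factor of s at the origin — no free integrator — so this is a Type 0 system.

Type 0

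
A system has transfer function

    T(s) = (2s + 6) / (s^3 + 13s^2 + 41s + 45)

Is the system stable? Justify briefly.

The denominator s^3 + 13s^2 + 41s + 45 factors as (s + 9)(s^2 + 4s + 5), giving poles at s = -9, -2 ± j.
Since all poles lie strictly in the left half-plane, the system is stable.

stable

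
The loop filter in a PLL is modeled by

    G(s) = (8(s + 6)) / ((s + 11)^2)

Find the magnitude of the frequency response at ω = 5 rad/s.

|G(j5)| ≈ 0.4280

Substitute s = j5: numerator = 48 + j40, denominator = 96 + j110.
|G(j5)| = |48 + j40| / |96 + j110| = 62.482 / 146 ≈ 0.4280.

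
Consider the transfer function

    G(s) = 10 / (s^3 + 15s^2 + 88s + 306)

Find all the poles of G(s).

The poles are the roots of the denominator s^3 + 15s^2 + 88s + 306 = 0.
Trying s = -9: the polynomial evaluates to 0, so (s + 9) is a factor.
Dividing out leaves s^2 + 6s + 34 = 0.
The quadratic formula then gives s = -3 ± 5j.

s = -3 + 5j, -3 - 5j, -9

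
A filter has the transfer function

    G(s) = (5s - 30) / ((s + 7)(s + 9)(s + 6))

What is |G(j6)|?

|G(j6)| ≈ 0.05014

Substitute s = j6: numerator = -30 + j30, denominator = -414 + j738.
|G(j6)| = |-30 + j30| / |-414 + j738| = 42.426 / 846.19 ≈ 0.05014.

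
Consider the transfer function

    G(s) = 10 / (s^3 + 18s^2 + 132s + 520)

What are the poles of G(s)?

The poles are the roots of the denominator s^3 + 18s^2 + 132s + 520 = 0.
Trying s = -10: the polynomial evaluates to 0, so (s + 10) is a factor.
Dividing out leaves s^2 + 8s + 52 = 0.
The quadratic formula then gives s = -4 ± 6j.

s = -4 + 6j, -4 - 6j, -10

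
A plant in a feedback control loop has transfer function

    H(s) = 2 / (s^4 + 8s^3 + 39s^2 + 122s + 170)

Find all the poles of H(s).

s = -1 + 4j, -1 - 4j, -3 + j, -3 - j

The poles are the roots of the denominator s^4 + 8s^3 + 39s^2 + 122s + 170 = 0.
No real roots exist; factor into two real quadratics: (s^2 + 2s + 17)(s^2 + 6s + 10) = 0.
Each quadratic gives a conjugate pair via the quadratic formula.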